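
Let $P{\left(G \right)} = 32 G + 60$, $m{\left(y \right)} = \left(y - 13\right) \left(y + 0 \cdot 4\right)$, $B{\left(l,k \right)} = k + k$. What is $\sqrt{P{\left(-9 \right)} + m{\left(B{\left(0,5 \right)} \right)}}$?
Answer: $i \sqrt{258} \approx 16.062 i$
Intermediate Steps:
$B{\left(l,k \right)} = 2 k$
$m{\left(y \right)} = y \left(-13 + y\right)$ ($m{\left(y \right)} = \left(-13 + y\right) \left(y + 0\right) = \left(-13 + y\right) y = y \left(-13 + y\right)$)
$P{\left(G \right)} = 60 + 32 G$
$\sqrt{P{\left(-9 \right)} + m{\left(B{\left(0,5 \right)} \right)}} = \sqrt{\left(60 + 32 \left(-9\right)\right) + 2 \cdot 5 \left(-13 + 2 \cdot 5\right)} = \sqrt{\left(60 - 288\right) + 10 \left(-13 + 10\right)} = \sqrt{-228 + 10 \left(-3\right)} = \sqrt{-228 - 30} = \sqrt{-258} = i \sqrt{258}$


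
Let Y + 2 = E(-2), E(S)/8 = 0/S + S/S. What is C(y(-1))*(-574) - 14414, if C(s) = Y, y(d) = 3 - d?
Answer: -17858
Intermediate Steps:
E(S) = 8 (E(S) = 8*(0/S + S/S) = 8*(0 + 1) = 8*1 = 8)
Y = 6 (Y = -2 + 8 = 6)
C(s) = 6
C(y(-1))*(-574) - 14414 = 6*(-574) - 14414 = -3444 - 14414 = -17858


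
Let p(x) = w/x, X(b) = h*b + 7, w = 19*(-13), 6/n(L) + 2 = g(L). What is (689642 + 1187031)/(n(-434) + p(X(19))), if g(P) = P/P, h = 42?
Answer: -1510721765/5077 ≈ -2.9756e+5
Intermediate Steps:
g(P) = 1
n(L) = -6 (n(L) = 6/(-2 + 1) = 6/(-1) = 6*(-1) = -6)
w = -247
X(b) = 7 + 42*b (X(b) = 42*b + 7 = 7 + 42*b)
p(x) = -247/x
(689642 + 1187031)/(n(-434) + p(X(19))) = (689642 + 1187031)/(-6 - 247/(7 + 42*19)) = 1876673/(-6 - 247/(7 + 798)) = 1876673/(-6 - 247/805) = 1876673/(-5077/805) = 1876673*(-805/5077) = -1510721765/5077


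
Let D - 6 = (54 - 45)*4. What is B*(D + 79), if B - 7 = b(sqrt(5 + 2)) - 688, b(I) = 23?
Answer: -79618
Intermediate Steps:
D = 42 (D = 6 + (54 - 45)*4 = 6 + 9*4 = 6 + 36 = 42)
B = -658 (B = 7 + (23 - 688) = 7 - 665 = -658)
B*(D + 79) = -658*(42 + 79) = -658*121 = -79618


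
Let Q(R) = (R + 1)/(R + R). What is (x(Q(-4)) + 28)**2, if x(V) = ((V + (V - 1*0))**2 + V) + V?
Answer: 219961/256 ≈ 859.22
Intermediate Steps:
Q(R) = (1 + R)/(2*R) (Q(R) = (1 + R)/((2*R)) = (1 + R)*(1/(2*R)) = (1 + R)/(2*R))
x(V) = 2*V + 4*V**2 (x(V) = ((V + (V + 0))**2 + V) + V = ((V + V)**2 + V) + V = ((2*V)**2 + V) + V = (4*V**2 + V) + V = (V + 4*V**2) + V = 2*V + 4*V**2)
(x(Q(-4)) + 28)**2 = (2*((1/2)*(1 - 4)/(-4))*(1 + 2*((1/2)*(1 - 4)/(-4))) + 28)**2 = (2*((1/2)*(-1/4)*(-3))*(1 + 2*((1/2)*(-1/4)*(-3))) + 28)**2 = (2*(3/8)*(1 + 2*(3/8)) + 28)**2 = (2*(3/8)*(1 + 3/4) + 28)**2 = (2*(3/8)*(7/4) + 28)**2 = (21/16 + 28)**2 = (469/16)**2 = 219961/256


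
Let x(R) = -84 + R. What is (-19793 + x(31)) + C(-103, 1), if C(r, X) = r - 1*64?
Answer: -20013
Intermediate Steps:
C(r, X) = -64 + r (C(r, X) = r - 64 = -64 + r)
(-19793 + x(31)) + C(-103, 1) = (-19793 + (-84 + 31)) + (-64 - 103) = (-19793 - 53) - 167 = -19846 - 167 = -20013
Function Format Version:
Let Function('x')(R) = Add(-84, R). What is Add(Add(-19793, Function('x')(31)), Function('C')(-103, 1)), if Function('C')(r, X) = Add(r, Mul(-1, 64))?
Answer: -20013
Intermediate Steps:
Function('C')(r, X) = Add(-64, r) (Function('C')(r, X) = Add(r, -64) = Add(-64, r))
Add(Add(-19793, Function('x')(31)), Function('C')(-103, 1)) = Add(Add(-19793, Add(-84, 31)), Add(-64, -103)) = Add(Add(-19793, -53), -167) = Add(-19846, -167) = -20013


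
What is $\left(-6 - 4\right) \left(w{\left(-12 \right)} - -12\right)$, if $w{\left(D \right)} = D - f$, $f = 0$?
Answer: $0$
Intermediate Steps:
$w{\left(D \right)} = D$ ($w{\left(D \right)} = D - 0 = D + 0 = D$)
$\left(-6 - 4\right) \left(w{\left(-12 \right)} - -12\right) = \left(-6 - 4\right) \left(-12 - -12\right) = \left(-6 - 4\right) \left(-12 + 12\right) = \left(-10\right) 0 = 0$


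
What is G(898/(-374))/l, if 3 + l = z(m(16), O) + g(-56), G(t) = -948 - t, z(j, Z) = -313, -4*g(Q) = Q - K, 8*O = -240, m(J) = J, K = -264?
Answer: 176827/68816 ≈ 2.5696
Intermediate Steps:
O = -30 (O = (1/8)*(-240) = -30)
g(Q) = -66 - Q/4 (g(Q) = -(Q - 1*(-264))/4 = -(Q + 264)/4 = -(264 + Q)/4 = -66 - Q/4)
l = -368 (l = -3 + (-313 + (-66 - 1/4*(-56))) = -3 + (-313 + (-66 + 14)) = -3 + (-313 - 52) = -3 - 365 = -368)
G(898/(-374))/l = (-948 - 898/(-374))/(-368) = (-948 - 898*(-1)/374)*(-1/368) = (-948 - 1*(-449/187))*(-1/368) = (-948 + 449/187)*(-1/368) = -176827/187*(-1/368) = 176827/68816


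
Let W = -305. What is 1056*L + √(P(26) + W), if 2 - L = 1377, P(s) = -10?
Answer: -1452000 + 3*I*√35 ≈ -1.452e+6 + 17.748*I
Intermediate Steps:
L = -1375 (L = 2 - 1*1377 = 2 - 1377 = -1375)
1056*L + √(P(26) + W) = 1056*(-1375) + √(-10 - 305) = -1452000 + √(-315) = -1452000 + 3*I*√35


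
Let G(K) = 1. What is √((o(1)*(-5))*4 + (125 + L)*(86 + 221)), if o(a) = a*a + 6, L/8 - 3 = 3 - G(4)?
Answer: √50515 ≈ 224.76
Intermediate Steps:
L = 40 (L = 24 + 8*(3 - 1*1) = 24 + 8*(3 - 1) = 24 + 8*2 = 24 + 16 = 40)
o(a) = 6 + a² (o(a) = a² + 6 = 6 + a²)
√((o(1)*(-5))*4 + (125 + L)*(86 + 221)) = √(((6 + 1²)*(-5))*4 + (125 + 40)*(86 + 221)) = √(((6 + 1)*(-5))*4 + 165*307) = √((7*(-5))*4 + 50655) = √(-35*4 + 50655) = √(-140 + 50655) = √50515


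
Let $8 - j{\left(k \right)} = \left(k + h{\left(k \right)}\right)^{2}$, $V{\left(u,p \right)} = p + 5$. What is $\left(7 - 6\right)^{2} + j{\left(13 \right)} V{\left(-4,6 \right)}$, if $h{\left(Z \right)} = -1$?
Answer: $-1495$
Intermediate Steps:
$V{\left(u,p \right)} = 5 + p$
$j{\left(k \right)} = 8 - \left(-1 + k\right)^{2}$ ($j{\left(k \right)} = 8 - \left(k - 1\right)^{2} = 8 - \left(-1 + k\right)^{2}$)
$\left(7 - 6\right)^{2} + j{\left(13 \right)} V{\left(-4,6 \right)} = \left(7 - 6\right)^{2} + \left(8 - \left(-1 + 13\right)^{2}\right) \left(5 + 6\right) = 1^{2} + \left(8 - 12^{2}\right) 11 = 1 + \left(8 - 144\right) 11 = 1 - 1496 = -1495$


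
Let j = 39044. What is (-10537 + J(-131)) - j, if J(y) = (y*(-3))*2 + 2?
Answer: -48793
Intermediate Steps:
J(y) = 2 - 6*y (J(y) = -3*y*2 + 2 = -6*y + 2 = 2 - 6*y)
(-10537 + J(-131)) - j = (-10537 + (2 - 6*(-131))) - 1*39044 = (-10537 + (2 + 786)) - 39044 = (-10537 + 788) - 39044 = -9749 - 39044 = -48793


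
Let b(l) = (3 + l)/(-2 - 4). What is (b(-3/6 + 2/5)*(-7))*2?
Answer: 203/30 ≈ 6.7667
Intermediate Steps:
b(l) = -½ - l/6 (b(l) = (3 + l)/(-6) = (3 + l)*(-⅙) = -½ - l/6)
(b(-3/6 + 2/5)*(-7))*2 = ((-½ - (-3/6 + 2/5)/6)*(-7))*2 = ((-½ - (-3*⅙ + 2*(⅕))/6)*(-7))*2 = ((-½ - (-½ + ⅖)/6)*(-7))*2 = ((-½ - ⅙*(-⅒))*(-7))*2 = ((-½ + 1/60)*(-7))*2 = -29/60*(-7)*2 = (203/60)*2 = 203/30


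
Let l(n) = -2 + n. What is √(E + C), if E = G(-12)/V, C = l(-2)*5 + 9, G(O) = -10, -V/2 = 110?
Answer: I*√5302/22 ≈ 3.3098*I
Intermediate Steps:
V = -220 (V = -2*110 = -220)
C = -11 (C = (-2 - 2)*5 + 9 = -4*5 + 9 = -20 + 9 = -11)
E = 1/22 (E = -10/(-220) = -10*(-1/220) = 1/22 ≈ 0.045455)
√(E + C) = √(1/22 - 11) = √(-241/22) = I*√5302/22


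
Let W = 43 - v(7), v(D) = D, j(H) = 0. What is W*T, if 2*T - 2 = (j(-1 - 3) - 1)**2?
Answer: 54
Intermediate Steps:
T = 3/2 (T = 1 + (0 - 1)**2/2 = 1 + (1/2)*(-1)**2 = 1 + (1/2)*1 = 1 + 1/2 = 3/2 ≈ 1.5000)
W = 36 (W = 43 - 1*7 = 43 - 7 = 36)
W*T = 36*(3/2) = 54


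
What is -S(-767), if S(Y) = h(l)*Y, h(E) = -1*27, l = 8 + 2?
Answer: -20709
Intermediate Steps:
l = 10
h(E) = -27
S(Y) = -27*Y
-S(-767) = -(-27)*(-767) = -1*20709 = -20709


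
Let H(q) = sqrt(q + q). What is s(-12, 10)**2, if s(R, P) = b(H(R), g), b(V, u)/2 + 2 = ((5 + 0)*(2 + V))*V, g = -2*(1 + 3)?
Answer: 49936 - 19520*I*sqrt(6) ≈ 49936.0 - 47814.0*I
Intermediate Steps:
g = -8 (g = -2*4 = -8)
H(q) = sqrt(2)*sqrt(q) (H(q) = sqrt(2*q) = sqrt(2)*sqrt(q))
b(V, u) = -4 + 2*V*(10 + 5*V) (b(V, u) = -4 + 2*(((5 + 0)*(2 + V))*V) = -4 + 2*((5*(2 + V))*V) = -4 + 2*((10 + 5*V)*V) = -4 + 2*(V*(10 + 5*V)) = -4 + 2*V*(10 + 5*V))
s(R, P) = -4 + 20*R + 20*sqrt(2)*sqrt(R) (s(R, P) = -4 + 10*(sqrt(2)*sqrt(R))**2 + 20*(sqrt(2)*sqrt(R)) = -4 + 10*(2*R) + 20*sqrt(2)*sqrt(R) = -4 + 20*R + 20*sqrt(2)*sqrt(R))
s(-12, 10)**2 = (-4 + 20*(-12) + 20*sqrt(2)*sqrt(-12))**2 = (-4 - 240 + 20*sqrt(2)*(2*I*sqrt(3)))**2 = (-4 - 240 + 40*I*sqrt(6))**2 = (-244 + 40*I*sqrt(6))**2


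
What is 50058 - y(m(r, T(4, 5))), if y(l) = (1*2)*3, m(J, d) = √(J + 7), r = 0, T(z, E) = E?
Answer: 50052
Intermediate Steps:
m(J, d) = √(7 + J)
y(l) = 6 (y(l) = 2*3 = 6)
50058 - y(m(r, T(4, 5))) = 50058 - 1*6 = 50058 - 6 = 50052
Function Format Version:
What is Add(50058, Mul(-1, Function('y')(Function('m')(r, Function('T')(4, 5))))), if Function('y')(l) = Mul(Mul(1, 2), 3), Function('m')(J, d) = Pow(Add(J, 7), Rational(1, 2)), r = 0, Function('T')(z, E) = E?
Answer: 50052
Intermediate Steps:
Function('m')(J, d) = Pow(Add(7, J), Rational(1, 2))
Function('y')(l) = 6 (Function('y')(l) = Mul(2, 3) = 6)
Add(50058, Mul(-1, Function('y')(Function('m')(r, Function('T')(4, 5))))) = Add(50058, Mul(-1, 6)) = Add(50058, -6) = 50052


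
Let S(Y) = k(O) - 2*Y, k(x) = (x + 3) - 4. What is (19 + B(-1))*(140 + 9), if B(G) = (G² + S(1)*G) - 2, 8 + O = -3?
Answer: 4768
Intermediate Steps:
O = -11 (O = -8 - 3 = -11)
k(x) = -1 + x (k(x) = (3 + x) - 4 = -1 + x)
S(Y) = -12 - 2*Y (S(Y) = (-1 - 11) - 2*Y = -12 - 2*Y)
B(G) = -2 + G² - 14*G (B(G) = (G² + (-12 - 2*1)*G) - 2 = (G² + (-12 - 2)*G) - 2 = (G² - 14*G) - 2 = -2 + G² - 14*G)
(19 + B(-1))*(140 + 9) = (19 + (-2 + (-1)² - 14*(-1)))*(140 + 9) = (19 + (-2 + 1 + 14))*149 = (19 + 13)*149 = 32*149 = 4768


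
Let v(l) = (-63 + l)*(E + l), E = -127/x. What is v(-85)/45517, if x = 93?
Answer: 1188736/4233081 ≈ 0.28082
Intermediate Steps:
E = -127/93 ≈ -1.3656
v(l) = (-63 + l)*(-127/93 + l)
v(-85)/45517 = (2667/31 + (-85)**2 - 5986/93*(-85))/45517 = (2667/31 + 7225 + 508810/93)*(1/45517) = (1188736/93)*(1/45517) = 1188736/4233081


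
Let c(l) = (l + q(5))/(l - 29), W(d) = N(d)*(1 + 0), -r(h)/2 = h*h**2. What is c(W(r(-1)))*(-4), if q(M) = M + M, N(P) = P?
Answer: 16/9 ≈ 1.7778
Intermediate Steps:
q(M) = 2*M
r(h) = -2*h**3 (r(h) = -2*h*h**2 = -2*h**3)
W(d) = d (W(d) = d*(1 + 0) = d*1 = d)
c(l) = (10 + l)/(-29 + l) (c(l) = (l + 2*5)/(l - 29) = (l + 10)/(-29 + l) = (10 + l)/(-29 + l))
c(W(r(-1)))*(-4) = ((10 - 2*(-1)**3)/(-29 - 2*(-1)**3))*(-4) = ((10 - 2*(-1))/(-29 - 2*(-1)))*(-4) = ((10 + 2)/(-29 + 2))*(-4) = (12/(-27))*(-4) = -1/27*12*(-4) = -4/9*(-4) = 16/9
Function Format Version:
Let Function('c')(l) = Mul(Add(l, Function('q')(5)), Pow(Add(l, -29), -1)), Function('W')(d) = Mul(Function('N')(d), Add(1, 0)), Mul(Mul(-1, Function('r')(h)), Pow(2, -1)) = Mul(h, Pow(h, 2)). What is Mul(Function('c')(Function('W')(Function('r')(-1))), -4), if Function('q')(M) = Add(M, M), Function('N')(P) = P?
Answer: Rational(16, 9) ≈ 1.7778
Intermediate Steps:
Function('q')(M) = Mul(2, M)
Function('r')(h) = Mul(-2, Pow(h, 3)) (Function('r')(h) = Mul(-2, Mul(h, Pow(h, 2))) = Mul(-2, Pow(h, 3)))
Function('W')(d) = d (Function('W')(d) = Mul(d, Add(1, 0)) = Mul(d, 1) = d)
Function('c')(l) = Mul(Pow(Add(-29, l), -1), Add(10, l)) (Function('c')(l) = Mul(Add(l, Mul(2, 5)), Pow(Add(l, -29), -1)) = Mul(Add(l, 10), Pow(Add(-29, l), -1)) = Mul(Add(10, l), Pow(Add(-29, l), -1)) = Mul(Pow(Add(-29, l), -1), Add(10, l)))
Mul(Function('c')(Function('W')(Function('r')(-1))), -4) = Mul(Mul(Pow(Add(-29, Mul(-2, Pow(-1, 3))), -1), Add(10, Mul(-2, Pow(-1, 3)))), -4) = Mul(Mul(Pow(Add(-29, Mul(-2, -1)), -1), Add(10, Mul(-2, -1))), -4) = Mul(Mul(Pow(Add(-29, 2), -1), Add(10, 2)), -4) = Mul(Mul(Pow(-27, -1), 12), -4) = Mul(Mul(Rational(-1, 27), 12), -4) = Mul(Rational(-4, 9), -4) = Rational(16, 9)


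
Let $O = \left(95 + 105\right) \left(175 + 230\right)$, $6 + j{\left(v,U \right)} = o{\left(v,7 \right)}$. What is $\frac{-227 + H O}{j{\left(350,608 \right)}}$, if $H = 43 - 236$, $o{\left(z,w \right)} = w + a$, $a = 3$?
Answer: $- \frac{15633227}{4} \approx -3.9083 \cdot 10^{6}$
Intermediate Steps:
$o{\left(z,w \right)} = 3 + w$ ($o{\left(z,w \right)} = w + 3 = 3 + w$)
$j{\left(v,U \right)} = 4$ ($j{\left(v,U \right)} = -6 + \left(3 + 7\right) = -6 + 10 = 4$)
$H = -193$ ($H = 43 - 236 = -193$)
$O = 81000$ ($O = 200 \cdot 405 = 81000$)
$\frac{-227 + H O}{j{\left(350,608 \right)}} = \frac{-227 - 15633000}{4} = \left(-227 - 15633000\right) \frac{1}{4} = \left(-15633227\right) \frac{1}{4} = - \frac{15633227}{4}$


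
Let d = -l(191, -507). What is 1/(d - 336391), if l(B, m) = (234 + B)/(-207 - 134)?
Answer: -341/114708906 ≈ -2.9727e-6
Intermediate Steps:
l(B, m) = -234/341 - B/341 (l(B, m) = (234 + B)/(-341) = (234 + B)*(-1/341) = -234/341 - B/341)
d = 425/341 (d = -(-234/341 - 1/341*191) = -(-234/341 - 191/341) = -1*(-425/341) = 425/341 ≈ 1.2463)
1/(d - 336391) = 1/(425/341 - 336391) = 1/(-114708906/341) = -341/114708906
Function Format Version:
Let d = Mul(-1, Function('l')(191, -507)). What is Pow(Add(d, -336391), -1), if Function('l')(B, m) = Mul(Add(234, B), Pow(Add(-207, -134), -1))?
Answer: Rational(-341, 114708906) ≈ -2.9727e-6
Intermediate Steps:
Function('l')(B, m) = Add(Rational(-234, 341), Mul(Rational(-1, 341), B)) (Function('l')(B, m) = Mul(Add(234, B), Pow(-341, -1)) = Mul(Add(234, B), Rational(-1, 341)) = Add(Rational(-234, 341), Mul(Rational(-1, 341), B)))
d = Rational(425, 341) (d = Mul(-1, Add(Rational(-234, 341), Mul(Rational(-1, 341), 191))) = Mul(-1, Add(Rational(-234, 341), Rational(-191, 341))) = Mul(-1, Rational(-425, 341)) = Rational(425, 341) ≈ 1.2463)
Pow(Add(d, -336391), -1) = Pow(Add(Rational(425, 341), -336391), -1) = Pow(Rational(-114708906, 341), -1) = Rational(-341, 114708906)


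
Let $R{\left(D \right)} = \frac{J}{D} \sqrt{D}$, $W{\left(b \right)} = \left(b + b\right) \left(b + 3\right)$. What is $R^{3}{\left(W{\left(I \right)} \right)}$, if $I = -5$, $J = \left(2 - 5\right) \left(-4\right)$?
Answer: $\frac{216 \sqrt{5}}{25} \approx 19.32$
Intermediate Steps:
$J = 12$ ($J = \left(-3\right) \left(-4\right) = 12$)
$W{\left(b \right)} = 2 b \left(3 + b\right)$
$R{\left(D \right)} = \frac{12}{\sqrt{D}}$ ($R{\left(D \right)} = \frac{12}{D} \sqrt{D} = \frac{12}{\sqrt{D}}$)
$R^{3}{\left(W{\left(I \right)} \right)} = \left(\frac{12}{2 \sqrt{5}}\right)^{3} = \left(12 \frac{\sqrt{5}}{10}\right)^{3} = \left(\frac{6 \sqrt{5}}{5}\right)^{3} = \frac{216 \sqrt{5}}{25}$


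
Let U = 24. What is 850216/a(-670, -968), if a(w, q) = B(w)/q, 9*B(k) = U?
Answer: -308628408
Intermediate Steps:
B(k) = 8/3 (B(k) = (⅑)*24 = 8/3)
a(w, q) = 8/(3*q)
850216/a(-670, -968) = 850216/(((8/3)/(-968))) = 850216/(((8/3)*(-1/968))) = 850216/(-1/363) = 850216*(-363) = -308628408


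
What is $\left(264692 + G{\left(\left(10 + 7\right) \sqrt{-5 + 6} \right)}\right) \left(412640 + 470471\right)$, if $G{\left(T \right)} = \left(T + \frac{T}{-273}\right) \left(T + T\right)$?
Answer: $\frac{63953248968652}{273} \approx 2.3426 \cdot 10^{11}$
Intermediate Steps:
$G{\left(T \right)} = \frac{544 T^{2}}{273}$ ($G{\left(T \right)} = \left(T + T \left(- \frac{1}{273}\right)\right) 2 T = \left(T - \frac{T}{273}\right) 2 T = \frac{272 T}{273} \cdot 2 T = \frac{544 T^{2}}{273}$)
$\left(264692 + G{\left(\left(10 + 7\right) \sqrt{-5 + 6} \right)}\right) \left(412640 + 470471\right) = \left(264692 + \frac{544 \left(\left(10 + 7\right) \sqrt{-5 + 6}\right)^{2}}{273}\right) \left(412640 + 470471\right) = \left(264692 + \frac{544 \left(17 \sqrt{1}\right)^{2}}{273}\right) 883111 = \left(264692 + \frac{544 \left(17 \cdot 1\right)^{2}}{273}\right) 883111 = \left(264692 + \frac{544 \cdot 17^{2}}{273}\right) 883111 = \left(264692 + \frac{544}{273} \cdot 289\right) 883111 = \left(264692 + \frac{157216}{273}\right) 883111 = \frac{72418132}{273} \cdot 883111 = \frac{63953248968652}{273}$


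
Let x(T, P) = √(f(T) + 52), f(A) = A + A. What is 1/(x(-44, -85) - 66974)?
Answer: -33487/2242758356 - 3*I/2242758356 ≈ -1.4931e-5 - 1.3376e-9*I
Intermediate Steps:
f(A) = 2*A
x(T, P) = √(52 + 2*T) (x(T, P) = √(2*T + 52) = √(52 + 2*T))
1/(x(-44, -85) - 66974) = 1/(√(52 + 2*(-44)) - 66974) = 1/(√(52 - 88) - 66974) = 1/(√(-36) - 66974) = 1/(6*I - 66974) = 1/(-66974 + 6*I) = (-66974 - 6*I)/4485516712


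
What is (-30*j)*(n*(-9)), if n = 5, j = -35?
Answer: -47250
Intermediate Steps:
(-30*j)*(n*(-9)) = (-30*(-35))*(5*(-9)) = 1050*(-45) = -47250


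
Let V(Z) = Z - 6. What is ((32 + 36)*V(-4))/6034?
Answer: -340/3017 ≈ -0.11269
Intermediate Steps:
V(Z) = -6 + Z
((32 + 36)*V(-4))/6034 = ((32 + 36)*(-6 - 4))/6034 = (68*(-10))*(1/6034) = -680*1/6034 = -340/3017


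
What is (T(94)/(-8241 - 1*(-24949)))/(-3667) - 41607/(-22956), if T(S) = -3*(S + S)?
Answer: 212433370203/117206135468 ≈ 1.8125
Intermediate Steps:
T(S) = -6*S
(T(94)/(-8241 - 1*(-24949)))/(-3667) - 41607/(-22956) = ((-6*94)/(-8241 - 1*(-24949)))/(-3667) - 41607/(-22956) = -564/(-8241 + 24949)*(-1/3667) - 41607*(-1/22956) = -564/16708*(-1/3667) + 13869/7652 = -564*1/16708*(-1/3667) + 13869/7652 = -141/4177*(-1/3667) + 13869/7652 = 141/15317059 + 13869/7652 = 212433370203/117206135468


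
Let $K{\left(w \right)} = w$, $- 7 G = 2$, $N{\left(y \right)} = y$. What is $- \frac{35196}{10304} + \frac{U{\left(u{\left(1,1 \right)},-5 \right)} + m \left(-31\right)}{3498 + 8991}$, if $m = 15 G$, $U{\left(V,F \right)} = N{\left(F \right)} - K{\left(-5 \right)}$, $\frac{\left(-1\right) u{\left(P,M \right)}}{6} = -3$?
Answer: $- \frac{1587659}{466256} \approx -3.4051$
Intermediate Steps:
$u{\left(P,M \right)} = 18$ ($u{\left(P,M \right)} = \left(-6\right) \left(-3\right) = 18$)
$G = - \frac{2}{7}$ ($G = \left(- \frac{1}{7}\right) 2 = - \frac{2}{7} \approx -0.28571$)
$U{\left(V,F \right)} = 5 + F$ ($U{\left(V,F \right)} = F - -5 = F + 5 = 5 + F$)
$m = - \frac{30}{7}$ ($m = 15 \left(- \frac{2}{7}\right) = - \frac{30}{7} \approx -4.2857$)
$- \frac{35196}{10304} + \frac{U{\left(u{\left(1,1 \right)},-5 \right)} + m \left(-31\right)}{3498 + 8991} = - \frac{35196}{10304} + \frac{\left(5 - 5\right) - - \frac{930}{7}}{3498 + 8991} = \left(-35196\right) \frac{1}{10304} + \frac{0 + \frac{930}{7}}{12489} = - \frac{1257}{368} + \frac{930}{7} \cdot \frac{1}{12489} = - \frac{1257}{368} + \frac{310}{29141} = - \frac{1587659}{466256}$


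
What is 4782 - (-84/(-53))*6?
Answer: 252942/53 ≈ 4772.5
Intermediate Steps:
4782 - (-84/(-53))*6 = 4782 - (-84*(-1/53))*6 = 4782 - 84*6/53 = 4782 - 1*504/53 = 4782 - 504/53 = 252942/53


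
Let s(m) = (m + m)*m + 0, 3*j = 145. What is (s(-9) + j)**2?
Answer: 398161/9 ≈ 44240.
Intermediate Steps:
j = 145/3 (j = (1/3)*145 = 145/3 ≈ 48.333)
s(m) = 2*m**2 (s(m) = (2*m)*m + 0 = 2*m**2 + 0 = 2*m**2)
(s(-9) + j)**2 = (2*(-9)**2 + 145/3)**2 = (2*81 + 145/3)**2 = (162 + 145/3)**2 = (631/3)**2 = 398161/9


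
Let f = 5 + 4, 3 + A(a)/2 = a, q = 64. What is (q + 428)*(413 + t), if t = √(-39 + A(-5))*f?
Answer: 203196 + 4428*I*√55 ≈ 2.032e+5 + 32839.0*I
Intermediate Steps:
A(a) = -6 + 2*a
f = 9
t = 9*I*√55 (t = √(-39 + (-6 + 2*(-5)))*9 = √(-39 + (-6 - 10))*9 = √(-39 - 16)*9 = √(-55)*9 = (I*√55)*9 = 9*I*√55 ≈ 66.746*I)
(q + 428)*(413 + t) = (64 + 428)*(413 + 9*I*√55) = 492*(413 + 9*I*√55) = 203196 + 4428*I*√55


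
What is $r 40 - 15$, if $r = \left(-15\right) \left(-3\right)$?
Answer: $1785$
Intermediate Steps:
$r = 45$
$r 40 - 15 = 45 \cdot 40 - 15 = 1800 + \left(-20 + 5\right) = 1800 - 15 = 1785$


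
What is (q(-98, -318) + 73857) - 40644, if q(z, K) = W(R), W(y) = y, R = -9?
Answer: 33204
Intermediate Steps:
q(z, K) = -9
(q(-98, -318) + 73857) - 40644 = (-9 + 73857) - 40644 = 73848 - 40644 = 33204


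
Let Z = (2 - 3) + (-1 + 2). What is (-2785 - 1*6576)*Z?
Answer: 0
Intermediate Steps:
Z = 0 (Z = -1 + 1 = 0)
(-2785 - 1*6576)*Z = (-2785 - 1*6576)*0 = (-2785 - 6576)*0 = -9361*0 = 0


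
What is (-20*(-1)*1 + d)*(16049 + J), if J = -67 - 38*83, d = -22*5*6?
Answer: -8209920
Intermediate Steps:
d = -660 (d = -110*6 = -660)
J = -3221 (J = -67 - 3154 = -3221)
(-20*(-1)*1 + d)*(16049 + J) = (-20*(-1)*1 - 660)*(16049 - 3221) = (20*1 - 660)*12828 = (20 - 660)*12828 = -640*12828 = -8209920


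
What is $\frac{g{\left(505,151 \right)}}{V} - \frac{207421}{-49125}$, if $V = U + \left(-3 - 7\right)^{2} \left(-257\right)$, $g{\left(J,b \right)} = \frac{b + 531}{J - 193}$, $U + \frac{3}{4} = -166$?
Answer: $\frac{278990388016}{66076612875} \approx 4.2222$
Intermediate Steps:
$U = - \frac{667}{4}$ ($U = - \frac{3}{4} - 166 = - \frac{667}{4} \approx -166.75$)
$g{\left(J,b \right)} = \frac{531 + b}{-193 + J}$
$V = - \frac{103467}{4}$ ($V = - \frac{667}{4} + \left(-3 - 7\right)^{2} \left(-257\right) = - \frac{667}{4} + \left(-10\right)^{2} \left(-257\right) = - \frac{667}{4} + 100 \left(-257\right) = - \frac{667}{4} - 25700 = - \frac{103467}{4} \approx -25867.0$)
$\frac{g{\left(505,151 \right)}}{V} - \frac{207421}{-49125} = \frac{\frac{1}{-193 + 505} \left(531 + 151\right)}{- \frac{103467}{4}} - \frac{207421}{-49125} = \frac{1}{312} \cdot 682 \left(- \frac{4}{103467}\right) - - \frac{207421}{49125} = \frac{1}{312} \cdot 682 \left(- \frac{4}{103467}\right) + \frac{207421}{49125} = \frac{341}{156} \left(- \frac{4}{103467}\right) + \frac{207421}{49125} = - \frac{341}{4035213} + \frac{207421}{49125} = \frac{278990388016}{66076612875}$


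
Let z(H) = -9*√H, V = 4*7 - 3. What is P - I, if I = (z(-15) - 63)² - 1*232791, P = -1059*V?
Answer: 203562 - 1134*I*√15 ≈ 2.0356e+5 - 4392.0*I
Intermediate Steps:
V = 25 (V = 28 - 3 = 25)
P = -26475 (P = -1059*25 = -26475)
I = -232791 + (-63 - 9*I*√15)² (I = (-9*I*√15 - 63)² - 1*232791 = (-9*I*√15 - 63)² - 232791 = (-63 - 9*I*√15)² - 232791 = -232791 + (-63 - 9*I*√15)² ≈ -2.3004e+5 + 4392.0*I)
P - I = -26475 - (-230037 + 1134*I*√15) = -26475 + (230037 - 1134*I*√15) = 203562 - 1134*I*√15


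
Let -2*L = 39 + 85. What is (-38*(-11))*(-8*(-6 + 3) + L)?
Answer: -15884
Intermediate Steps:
L = -62 (L = -(39 + 85)/2 = -½*124 = -62)
(-38*(-11))*(-8*(-6 + 3) + L) = (-38*(-11))*(-8*(-6 + 3) - 62) = 418*(-8*(-3) - 62) = 418*(24 - 62) = 418*(-38) = -15884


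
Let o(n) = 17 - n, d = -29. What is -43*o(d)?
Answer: -1978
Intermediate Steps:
-43*o(d) = -43*(17 - 1*(-29)) = -43*(17 + 29) = -43*46 = -1978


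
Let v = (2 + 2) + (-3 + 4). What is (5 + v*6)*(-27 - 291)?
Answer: -11130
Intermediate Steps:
v = 5 (v = 4 + 1 = 5)
(5 + v*6)*(-27 - 291) = (5 + 5*6)*(-27 - 291) = (5 + 30)*(-318) = 35*(-318) = -11130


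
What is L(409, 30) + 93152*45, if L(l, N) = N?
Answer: 4191870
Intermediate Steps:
L(409, 30) + 93152*45 = 30 + 93152*45 = 30 + 4191840 = 4191870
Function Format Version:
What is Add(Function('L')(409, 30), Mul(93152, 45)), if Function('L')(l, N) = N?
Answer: 4191870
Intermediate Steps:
Add(Function('L')(409, 30), Mul(93152, 45)) = Add(30, Mul(93152, 45)) = Add(30, 4191840) = 4191870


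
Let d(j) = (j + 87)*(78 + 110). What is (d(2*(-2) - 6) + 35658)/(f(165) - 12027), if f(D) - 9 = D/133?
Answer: -6667822/1598229 ≈ -4.1720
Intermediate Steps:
f(D) = 9 + D/133
d(j) = 16356 + 188*j (d(j) = (87 + j)*188 = 16356 + 188*j)
(d(2*(-2) - 6) + 35658)/(f(165) - 12027) = ((16356 + 188*(2*(-2) - 6)) + 35658)/((9 + (1/133)*165) - 12027) = ((16356 + 188*(-4 - 6)) + 35658)/((9 + 165/133) - 12027) = ((16356 + 188*(-10)) + 35658)/(1362/133 - 12027) = ((16356 - 1880) + 35658)/(-1598229/133) = (14476 + 35658)*(-133/1598229) = 50134*(-133/1598229) = -6667822/1598229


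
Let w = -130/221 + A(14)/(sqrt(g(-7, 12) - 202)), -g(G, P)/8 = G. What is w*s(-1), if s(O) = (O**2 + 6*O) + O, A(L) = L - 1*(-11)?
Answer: 60/17 + 75*I*sqrt(146)/73 ≈ 3.5294 + 12.414*I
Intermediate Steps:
A(L) = 11 + L (A(L) = L + 11 = 11 + L)
g(G, P) = -8*G
s(O) = O**2 + 7*O
w = -10/17 - 25*I*sqrt(146)/146 (w = -130/221 + (11 + 14)/(sqrt(-8*(-7) - 202)) = -130*1/221 + 25/(sqrt(56 - 202)) = -10/17 + 25/(sqrt(-146)) = -10/17 + 25/((I*sqrt(146))) = -10/17 + 25*(-I*sqrt(146)/146) = -10/17 - 25*I*sqrt(146)/146 ≈ -0.58823 - 2.069*I)
w*s(-1) = (-10/17 - 25*I*sqrt(146)/146)*(-(7 - 1)) = (-10/17 - 25*I*sqrt(146)/146)*(-1*6) = (-10/17 - 25*I*sqrt(146)/146)*(-6) = 60/17 + 75*I*sqrt(146)/73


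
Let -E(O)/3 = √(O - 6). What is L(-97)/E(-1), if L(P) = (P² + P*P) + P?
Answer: 18721*I*√7/21 ≈ 2358.6*I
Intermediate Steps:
L(P) = P + 2*P² (L(P) = (P² + P²) + P = 2*P² + P = P + 2*P²)
E(O) = -3*√(-6 + O) (E(O) = -3*√(O - 6) = -3*√(-6 + O))
L(-97)/E(-1) = (-97*(1 + 2*(-97)))/((-3*√(-6 - 1))) = (-97*(1 - 194))/((-3*I*√7)) = (-97*(-193))/((-3*I*√7)) = 18721/((-3*I*√7)) = 18721*(I*√7/21) = 18721*I*√7/21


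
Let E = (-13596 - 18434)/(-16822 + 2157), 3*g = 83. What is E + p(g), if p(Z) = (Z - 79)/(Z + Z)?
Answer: 305857/243439 ≈ 1.2564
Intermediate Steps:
g = 83/3 (g = (⅓)*83 = 83/3 ≈ 27.667)
E = 6406/2933 (E = -32030/(-14665) = -32030*(-1/14665) = 6406/2933 ≈ 2.1841)
p(Z) = (-79 + Z)/(2*Z) (p(Z) = (-79 + Z)/((2*Z)) = (-79 + Z)*(1/(2*Z)) = (-79 + Z)/(2*Z))
E + p(g) = 6406/2933 + (-79 + 83/3)/(2*(83/3)) = 6406/2933 + (½)*(3/83)*(-154/3) = 6406/2933 - 77/83 = 305857/243439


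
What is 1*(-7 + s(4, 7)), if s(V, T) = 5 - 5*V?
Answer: -22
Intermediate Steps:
1*(-7 + s(4, 7)) = 1*(-7 + (5 - 5*4)) = 1*(-7 + (5 - 20)) = 1*(-7 - 15) = 1*(-22) = -22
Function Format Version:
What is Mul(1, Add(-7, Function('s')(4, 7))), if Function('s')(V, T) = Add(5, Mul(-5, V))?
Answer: -22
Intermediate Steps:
Mul(1, Add(-7, Function('s')(4, 7))) = Mul(1, Add(-7, Add(5, Mul(-5, 4)))) = Mul(1, Add(-7, Add(5, -20))) = Mul(1, Add(-7, -15)) = Mul(1, -22) = -22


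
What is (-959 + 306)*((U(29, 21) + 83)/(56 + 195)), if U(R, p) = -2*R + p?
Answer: -30038/251 ≈ -119.67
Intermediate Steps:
U(R, p) = p - 2*R
(-959 + 306)*((U(29, 21) + 83)/(56 + 195)) = (-959 + 306)*(((21 - 2*29) + 83)/(56 + 195)) = -653*((21 - 58) + 83)/251 = -653*(-37 + 83)/251 = -30038/251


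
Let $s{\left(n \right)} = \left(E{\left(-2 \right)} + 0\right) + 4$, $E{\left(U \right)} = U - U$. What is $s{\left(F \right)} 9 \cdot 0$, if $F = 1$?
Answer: $0$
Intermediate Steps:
$E{\left(U \right)} = 0$
$s{\left(n \right)} = 4$ ($s{\left(n \right)} = \left(0 + 0\right) + 4 = 0 + 4 = 4$)
$s{\left(F \right)} 9 \cdot 0 = 4 \cdot 9 \cdot 0 = 36 \cdot 0 = 0$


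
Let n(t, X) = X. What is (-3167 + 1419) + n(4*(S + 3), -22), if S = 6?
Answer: -1770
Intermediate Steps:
(-3167 + 1419) + n(4*(S + 3), -22) = (-3167 + 1419) - 22 = -1748 - 22 = -1770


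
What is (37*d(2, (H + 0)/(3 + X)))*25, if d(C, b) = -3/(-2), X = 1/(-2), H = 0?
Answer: 2775/2 ≈ 1387.5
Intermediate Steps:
X = -½ (X = 1*(-½) = -½ ≈ -0.50000)
d(C, b) = 3/2 (d(C, b) = -3*(-½) = 3/2)
(37*d(2, (H + 0)/(3 + X)))*25 = (37*(3/2))*25 = (111/2)*25 = 2775/2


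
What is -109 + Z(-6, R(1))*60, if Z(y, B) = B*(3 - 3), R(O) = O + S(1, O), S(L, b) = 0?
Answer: -109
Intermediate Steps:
R(O) = O (R(O) = O + 0 = O)
Z(y, B) = 0 (Z(y, B) = B*0 = 0)
-109 + Z(-6, R(1))*60 = -109 + 0*60 = -109 + 0 = -109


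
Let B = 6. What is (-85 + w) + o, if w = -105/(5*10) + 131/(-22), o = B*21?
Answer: 1812/55 ≈ 32.945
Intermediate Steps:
o = 126 (o = 6*21 = 126)
w = -443/55 (w = -105/50 + 131*(-1/22) = -105*1/50 - 131/22 = -21/10 - 131/22 = -443/55 ≈ -8.0546)
(-85 + w) + o = (-85 - 443/55) + 126 = -5118/55 + 126 = 1812/55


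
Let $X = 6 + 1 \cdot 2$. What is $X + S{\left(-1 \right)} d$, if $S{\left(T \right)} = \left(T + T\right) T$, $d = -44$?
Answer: $-80$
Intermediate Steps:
$S{\left(T \right)} = 2 T^{2}$ ($S{\left(T \right)} = 2 T T = 2 T^{2}$)
$X = 8$ ($X = 6 + 2 = 8$)
$X + S{\left(-1 \right)} d = 8 + 2 \left(-1\right)^{2} \left(-44\right) = 8 + 2 \cdot 1 \left(-44\right) = 8 + 2 \left(-44\right) = 8 - 88 = -80$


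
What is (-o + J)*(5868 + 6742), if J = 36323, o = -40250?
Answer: 965585530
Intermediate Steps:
(-o + J)*(5868 + 6742) = (-1*(-40250) + 36323)*(5868 + 6742) = (40250 + 36323)*12610 = 76573*12610 = 965585530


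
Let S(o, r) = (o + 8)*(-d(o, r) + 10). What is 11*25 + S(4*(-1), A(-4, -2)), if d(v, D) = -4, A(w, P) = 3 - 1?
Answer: 331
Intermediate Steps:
A(w, P) = 2
S(o, r) = 112 + 14*o (S(o, r) = (o + 8)*(-1*(-4) + 10) = (8 + o)*(4 + 10) = (8 + o)*14 = 112 + 14*o)
11*25 + S(4*(-1), A(-4, -2)) = 11*25 + (112 + 14*(4*(-1))) = 275 + (112 + 14*(-4)) = 275 + (112 - 56) = 275 + 56 = 331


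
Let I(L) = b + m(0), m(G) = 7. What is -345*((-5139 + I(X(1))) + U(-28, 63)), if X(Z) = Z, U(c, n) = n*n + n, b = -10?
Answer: 382950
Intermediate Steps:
U(c, n) = n + n**2 (U(c, n) = n**2 + n = n + n**2)
I(L) = -3 (I(L) = -10 + 7 = -3)
-345*((-5139 + I(X(1))) + U(-28, 63)) = -345*((-5139 - 3) + 63*(1 + 63)) = -345*(-5142 + 63*64) = -345*(-5142 + 4032) = -345*(-1110) = 382950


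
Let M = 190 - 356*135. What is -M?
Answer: 47870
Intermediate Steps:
M = -47870 (M = 190 - 48060 = -47870)
-M = -1*(-47870) = 47870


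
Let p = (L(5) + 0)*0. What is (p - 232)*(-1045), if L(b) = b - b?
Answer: 242440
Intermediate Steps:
L(b) = 0
p = 0 (p = (0 + 0)*0 = 0*0 = 0)
(p - 232)*(-1045) = (0 - 232)*(-1045) = -232*(-1045) = 242440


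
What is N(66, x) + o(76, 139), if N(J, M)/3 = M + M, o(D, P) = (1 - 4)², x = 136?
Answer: 825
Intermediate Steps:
o(D, P) = 9 (o(D, P) = (-3)² = 9)
N(J, M) = 6*M (N(J, M) = 3*(M + M) = 3*(2*M) = 6*M)
N(66, x) + o(76, 139) = 6*136 + 9 = 816 + 9 = 825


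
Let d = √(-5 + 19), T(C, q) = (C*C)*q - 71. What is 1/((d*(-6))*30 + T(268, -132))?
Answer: -9480839/89886307690321 + 180*√14/89886307690321 ≈ -1.0547e-7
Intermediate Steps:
T(C, q) = -71 + q*C² (T(C, q) = C²*q - 71 = q*C² - 71 = -71 + q*C²)
d = √14 ≈ 3.7417
1/((d*(-6))*30 + T(268, -132)) = 1/((√14*(-6))*30 + (-71 - 132*268²)) = 1/(-6*√14*30 + (-71 - 132*71824)) = 1/(-180*√14 + (-71 - 9480768)) = 1/(-180*√14 - 9480839) = 1/(-9480839 - 180*√14)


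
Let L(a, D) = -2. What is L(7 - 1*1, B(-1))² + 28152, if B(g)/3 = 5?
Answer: 28156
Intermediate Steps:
B(g) = 15 (B(g) = 3*5 = 15)
L(7 - 1*1, B(-1))² + 28152 = (-2)² + 28152 = 4 + 28152 = 28156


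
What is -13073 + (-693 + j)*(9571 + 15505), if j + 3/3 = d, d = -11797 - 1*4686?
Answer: -430743525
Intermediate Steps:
d = -16483 (d = -11797 - 4686 = -16483)
j = -16484 (j = -1 - 16483 = -16484)
-13073 + (-693 + j)*(9571 + 15505) = -13073 + (-693 - 16484)*(9571 + 15505) = -13073 - 17177*25076 = -13073 - 430730452 = -430743525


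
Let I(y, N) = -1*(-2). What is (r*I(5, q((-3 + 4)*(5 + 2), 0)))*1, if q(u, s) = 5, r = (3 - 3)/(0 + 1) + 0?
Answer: 0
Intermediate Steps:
r = 0 (r = 0/1 + 0 = 0*1 + 0 = 0 + 0 = 0)
I(y, N) = 2
(r*I(5, q((-3 + 4)*(5 + 2), 0)))*1 = (0*2)*1 = 0*1 = 0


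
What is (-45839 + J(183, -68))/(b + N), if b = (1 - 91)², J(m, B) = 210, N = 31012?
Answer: -45629/39112 ≈ -1.1666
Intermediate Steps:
b = 8100 (b = (-90)² = 8100)
(-45839 + J(183, -68))/(b + N) = (-45839 + 210)/(8100 + 31012) = -45629/39112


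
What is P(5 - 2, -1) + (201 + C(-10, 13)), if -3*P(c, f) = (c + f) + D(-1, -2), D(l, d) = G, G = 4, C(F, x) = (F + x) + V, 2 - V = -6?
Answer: 210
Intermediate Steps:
V = 8 (V = 2 - 1*(-6) = 2 + 6 = 8)
C(F, x) = 8 + F + x (C(F, x) = (F + x) + 8 = 8 + F + x)
D(l, d) = 4
P(c, f) = -4/3 - c/3 - f/3 (P(c, f) = -((c + f) + 4)/3 = -(4 + c + f)/3 = -4/3 - c/3 - f/3)
P(5 - 2, -1) + (201 + C(-10, 13)) = (-4/3 - (5 - 2)/3 - 1/3*(-1)) + (201 + (8 - 10 + 13)) = (-4/3 - 1/3*3 + 1/3) + (201 + 11) = (-4/3 - 1 + 1/3) + 212 = -2 + 212 = 210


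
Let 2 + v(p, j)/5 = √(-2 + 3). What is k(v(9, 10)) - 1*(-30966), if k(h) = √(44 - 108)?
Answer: 30966 + 8*I ≈ 30966.0 + 8.0*I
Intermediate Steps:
v(p, j) = -5 (v(p, j) = -10 + 5*√(-2 + 3) = -10 + 5*√1 = -10 + 5*1 = -10 + 5 = -5)
k(h) = 8*I (k(h) = √(-64) = 8*I)
k(v(9, 10)) - 1*(-30966) = 8*I - 1*(-30966) = 8*I + 30966 = 30966 + 8*I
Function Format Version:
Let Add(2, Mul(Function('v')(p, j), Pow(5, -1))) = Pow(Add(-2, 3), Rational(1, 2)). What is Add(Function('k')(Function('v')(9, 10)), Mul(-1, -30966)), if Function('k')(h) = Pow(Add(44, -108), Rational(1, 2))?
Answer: Add(30966, Mul(8, I)) ≈ Add(30966., Mul(8.0000, I))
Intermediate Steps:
Function('v')(p, j) = -5 (Function('v')(p, j) = Add(-10, Mul(5, Pow(Add(-2, 3), Rational(1, 2)))) = Add(-10, Mul(5, Pow(1, Rational(1, 2)))) = Add(-10, Mul(5, 1)) = Add(-10, 5) = -5)
Function('k')(h) = Mul(8, I) (Function('k')(h) = Pow(-64, Rational(1, 2)) = Mul(8, I))
Add(Function('k')(Function('v')(9, 10)), Mul(-1, -30966)) = Add(Mul(8, I), Mul(-1, -30966)) = Add(Mul(8, I), 30966) = Add(30966, Mul(8, I))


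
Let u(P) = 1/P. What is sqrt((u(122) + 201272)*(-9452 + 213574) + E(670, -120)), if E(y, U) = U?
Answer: sqrt(152873730466865)/61 ≈ 2.0269e+5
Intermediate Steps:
sqrt((u(122) + 201272)*(-9452 + 213574) + E(670, -120)) = sqrt((1/122 + 201272)*(-9452 + 213574) - 120) = sqrt((1/122 + 201272)*204122 - 120) = sqrt((24555185/122)*204122 - 120) = sqrt(2506126736285/61 - 120) = sqrt(2506126728965/61) = sqrt(152873730466865)/61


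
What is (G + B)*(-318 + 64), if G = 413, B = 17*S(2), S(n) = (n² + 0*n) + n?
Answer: -130810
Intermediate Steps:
S(n) = n + n² (S(n) = (n² + 0) + n = n² + n = n + n²)
B = 102 (B = 17*(2*(1 + 2)) = 17*(2*3) = 17*6 = 102)
(G + B)*(-318 + 64) = (413 + 102)*(-318 + 64) = 515*(-254) = -130810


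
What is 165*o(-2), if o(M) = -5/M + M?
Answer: 165/2 ≈ 82.500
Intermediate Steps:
o(M) = M - 5/M
165*o(-2) = 165*(-2 - 5/(-2)) = 165*(-2 - 5*(-½)) = 165*(-2 + 5/2) = 165*(½) = 165/2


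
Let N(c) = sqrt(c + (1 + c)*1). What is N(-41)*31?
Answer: 279*I ≈ 279.0*I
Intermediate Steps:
N(c) = sqrt(1 + 2*c) (N(c) = sqrt(c + (1 + c)) = sqrt(1 + 2*c))
N(-41)*31 = sqrt(1 + 2*(-41))*31 = sqrt(1 - 82)*31 = sqrt(-81)*31 = (9*I)*31 = 279*I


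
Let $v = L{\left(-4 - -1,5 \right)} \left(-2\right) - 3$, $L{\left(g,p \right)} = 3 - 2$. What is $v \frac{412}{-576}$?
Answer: $\frac{515}{144} \approx 3.5764$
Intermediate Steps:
$L{\left(g,p \right)} = 1$ ($L{\left(g,p \right)} = 3 - 2 = 1$)
$v = -5$ ($v = 1 \left(-2\right) - 3 = -2 - 3 = -5$)
$v \frac{412}{-576} = - 5 \frac{412}{-576} = - 5 \cdot 412 \left(- \frac{1}{576}\right) = \left(-5\right) \left(- \frac{103}{144}\right) = \frac{515}{144}$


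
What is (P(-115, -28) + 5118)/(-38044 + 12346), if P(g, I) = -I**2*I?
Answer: -13535/12849 ≈ -1.0534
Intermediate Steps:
P(g, I) = -I**3
(P(-115, -28) + 5118)/(-38044 + 12346) = (-1*(-28)**3 + 5118)/(-38044 + 12346) = (-1*(-21952) + 5118)/(-25698) = (21952 + 5118)*(-1/25698) = 27070*(-1/25698) = -13535/12849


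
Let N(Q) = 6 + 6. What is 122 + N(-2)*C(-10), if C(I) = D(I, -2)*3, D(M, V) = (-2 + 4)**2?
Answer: 266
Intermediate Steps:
D(M, V) = 4 (D(M, V) = 2**2 = 4)
N(Q) = 12
C(I) = 12 (C(I) = 4*3 = 12)
122 + N(-2)*C(-10) = 122 + 12*12 = 122 + 144 = 266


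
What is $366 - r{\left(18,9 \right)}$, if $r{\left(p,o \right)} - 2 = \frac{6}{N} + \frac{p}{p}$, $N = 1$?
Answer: $357$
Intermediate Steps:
$r{\left(p,o \right)} = 9$ ($r{\left(p,o \right)} = 2 + \left(\frac{6}{1} + \frac{p}{p}\right) = 2 + \left(6 \cdot 1 + 1\right) = 2 + \left(6 + 1\right) = 2 + 7 = 9$)
$366 - r{\left(18,9 \right)} = 366 - 9 = 357$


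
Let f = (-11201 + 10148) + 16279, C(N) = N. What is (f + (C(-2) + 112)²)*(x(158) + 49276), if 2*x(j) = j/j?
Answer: 1346529639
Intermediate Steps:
f = 15226 (f = -1053 + 16279 = 15226)
x(j) = ½ (x(j) = (j/j)/2 = (½)*1 = ½)
(f + (C(-2) + 112)²)*(x(158) + 49276) = (15226 + (-2 + 112)²)*(½ + 49276) = (15226 + 110²)*(98553/2) = (15226 + 12100)*(98553/2) = 27326*(98553/2) = 1346529639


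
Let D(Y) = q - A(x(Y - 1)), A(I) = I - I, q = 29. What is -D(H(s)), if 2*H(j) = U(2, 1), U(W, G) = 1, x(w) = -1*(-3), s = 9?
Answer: -29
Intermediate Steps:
x(w) = 3
H(j) = ½ (H(j) = (½)*1 = ½)
A(I) = 0
D(Y) = 29 (D(Y) = 29 - 1*0 = 29 + 0 = 29)
-D(H(s)) = -1*29 = -29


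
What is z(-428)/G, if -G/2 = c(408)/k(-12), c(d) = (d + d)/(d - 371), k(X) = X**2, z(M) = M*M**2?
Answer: 4351352736/17 ≈ 2.5596e+8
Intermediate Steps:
z(M) = M**3
c(d) = 2*d/(-371 + d) (c(d) = (2*d)/(-371 + d) = 2*d/(-371 + d))
G = -34/111 (G = -2*2*408/(-371 + 408)/((-12)**2) = -2*2*408/37/144 = -2*2*408*(1/37)/144 = -1632/(37*144) = -2*17/111 = -34/111 ≈ -0.30631)
z(-428)/G = (-428)**3/(-34/111) = -78402752*(-111/34) = 4351352736/17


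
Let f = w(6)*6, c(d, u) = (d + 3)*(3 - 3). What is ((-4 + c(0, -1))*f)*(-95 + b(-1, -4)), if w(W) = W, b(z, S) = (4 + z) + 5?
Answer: 12528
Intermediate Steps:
b(z, S) = 9 + z
c(d, u) = 0 (c(d, u) = (3 + d)*0 = 0)
f = 36 (f = 6*6 = 36)
((-4 + c(0, -1))*f)*(-95 + b(-1, -4)) = ((-4 + 0)*36)*(-95 + (9 - 1)) = (-4*36)*(-95 + 8) = -144*(-87) = 12528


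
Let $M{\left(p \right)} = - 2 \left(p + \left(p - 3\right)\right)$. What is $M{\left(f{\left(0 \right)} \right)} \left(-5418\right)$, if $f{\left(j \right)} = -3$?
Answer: $-97524$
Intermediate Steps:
$M{\left(p \right)} = 6 - 4 p$ ($M{\left(p \right)} = - 2 \left(p + \left(p - 3\right)\right) = - 2 \left(p + \left(-3 + p\right)\right) = - 2 \left(-3 + 2 p\right) = 6 - 4 p$)
$M{\left(f{\left(0 \right)} \right)} \left(-5418\right) = \left(6 - -12\right) \left(-5418\right) = \left(6 + 12\right) \left(-5418\right) = 18 \left(-5418\right) = -97524$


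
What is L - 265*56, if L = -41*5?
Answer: -15045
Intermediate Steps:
L = -205
L - 265*56 = -205 - 265*56 = -205 - 14840 = -15045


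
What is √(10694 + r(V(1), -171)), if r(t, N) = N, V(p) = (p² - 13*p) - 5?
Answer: √10523 ≈ 102.58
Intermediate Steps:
V(p) = -5 + p² - 13*p
√(10694 + r(V(1), -171)) = √(10694 - 171) = √10523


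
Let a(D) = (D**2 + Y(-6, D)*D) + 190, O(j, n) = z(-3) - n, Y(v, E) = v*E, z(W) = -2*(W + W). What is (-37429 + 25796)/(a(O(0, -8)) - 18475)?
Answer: 11633/20285 ≈ 0.57348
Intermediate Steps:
z(W) = -4*W
Y(v, E) = E*v
O(j, n) = 12 - n (O(j, n) = -4*(-3) - n = 12 - n)
a(D) = 190 - 5*D**2 (a(D) = (D**2 + (D*(-6))*D) + 190 = (D**2 + (-6*D)*D) + 190 = (D**2 - 6*D**2) + 190 = -5*D**2 + 190 = 190 - 5*D**2)
(-37429 + 25796)/(a(O(0, -8)) - 18475) = (-37429 + 25796)/((190 - 5*(12 - 1*(-8))**2) - 18475) = -11633/((190 - 5*(12 + 8)**2) - 18475) = -11633/((190 - 5*20**2) - 18475) = -11633/((190 - 5*400) - 18475) = -11633/((190 - 2000) - 18475) = -11633/(-1810 - 18475) = -11633/(-20285) = -11633*(-1/20285) = 11633/20285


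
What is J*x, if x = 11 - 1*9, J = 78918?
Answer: 157836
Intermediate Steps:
x = 2 (x = 11 - 9 = 2)
J*x = 78918*2 = 157836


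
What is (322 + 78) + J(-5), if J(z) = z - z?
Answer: 400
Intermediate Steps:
J(z) = 0
(322 + 78) + J(-5) = (322 + 78) + 0 = 400 + 0 = 400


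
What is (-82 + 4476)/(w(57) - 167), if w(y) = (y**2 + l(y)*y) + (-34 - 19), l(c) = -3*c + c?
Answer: -4394/3469 ≈ -1.2666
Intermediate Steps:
l(c) = -2*c
w(y) = -53 - y**2 (w(y) = (y**2 + (-2*y)*y) + (-34 - 19) = (y**2 - 2*y**2) - 53 = -y**2 - 53 = -53 - y**2)
(-82 + 4476)/(w(57) - 167) = (-82 + 4476)/((-53 - 1*57**2) - 167) = 4394/((-53 - 1*3249) - 167) = 4394/((-53 - 3249) - 167) = 4394/(-3302 - 167) = 4394/(-3469) = 4394*(-1/3469) = -4394/3469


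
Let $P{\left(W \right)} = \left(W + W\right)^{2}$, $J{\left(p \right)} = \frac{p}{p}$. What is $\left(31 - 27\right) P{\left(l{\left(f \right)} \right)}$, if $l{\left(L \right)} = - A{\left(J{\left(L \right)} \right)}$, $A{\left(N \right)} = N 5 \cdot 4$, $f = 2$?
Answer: $6400$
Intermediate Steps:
$J{\left(p \right)} = 1$
$A{\left(N \right)} = 20 N$ ($A{\left(N \right)} = 5 N 4 = 20 N$)
$l{\left(L \right)} = -20$ ($l{\left(L \right)} = - 20 \cdot 1 = \left(-1\right) 20 = -20$)
$P{\left(W \right)} = 4 W^{2}$ ($P{\left(W \right)} = \left(2 W\right)^{2} = 4 W^{2}$)
$\left(31 - 27\right) P{\left(l{\left(f \right)} \right)} = \left(31 - 27\right) 4 \left(-20\right)^{2} = 4 \cdot 4 \cdot 400 = 4 \cdot 1600 = 6400$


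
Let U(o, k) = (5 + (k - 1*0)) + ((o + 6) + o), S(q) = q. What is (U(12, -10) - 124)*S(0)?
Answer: 0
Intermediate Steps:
U(o, k) = 11 + k + 2*o (U(o, k) = (5 + (k + 0)) + ((6 + o) + o) = (5 + k) + (6 + 2*o) = 11 + k + 2*o)
(U(12, -10) - 124)*S(0) = ((11 - 10 + 2*12) - 124)*0 = ((11 - 10 + 24) - 124)*0 = (25 - 124)*0 = -99*0 = 0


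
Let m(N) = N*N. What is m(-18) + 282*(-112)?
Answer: -31260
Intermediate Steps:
m(N) = N**2
m(-18) + 282*(-112) = (-18)**2 + 282*(-112) = 324 - 31584 = -31260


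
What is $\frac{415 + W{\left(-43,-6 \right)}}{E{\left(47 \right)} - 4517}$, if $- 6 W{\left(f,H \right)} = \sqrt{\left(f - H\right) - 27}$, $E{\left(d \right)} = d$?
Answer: $- \frac{83}{894} + \frac{2 i}{6705} \approx -0.092841 + 0.00029828 i$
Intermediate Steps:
$W{\left(f,H \right)} = - \frac{\sqrt{-27 + f - H}}{6}$ ($W{\left(f,H \right)} = - \frac{\sqrt{\left(f - H\right) - 27}}{6} = - \frac{\sqrt{-27 + f - H}}{6}$)
$\frac{415 + W{\left(-43,-6 \right)}}{E{\left(47 \right)} - 4517} = \frac{415 - \frac{\sqrt{-27 - 43 - -6}}{6}}{47 - 4517} = \frac{415 - \frac{\sqrt{-27 - 43 + 6}}{6}}{-4470} = \left(415 - \frac{\sqrt{-64}}{6}\right) \left(- \frac{1}{4470}\right) = \left(415 - \frac{8 i}{6}\right) \left(- \frac{1}{4470}\right) = \left(415 - \frac{4 i}{3}\right) \left(- \frac{1}{4470}\right) = - \frac{83}{894} + \frac{2 i}{6705}$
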